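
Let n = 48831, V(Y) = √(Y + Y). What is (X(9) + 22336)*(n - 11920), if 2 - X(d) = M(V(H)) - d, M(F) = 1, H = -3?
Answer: 824813206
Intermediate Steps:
V(Y) = √2*√Y (V(Y) = √(2*Y) = √2*√Y)
X(d) = 1 + d (X(d) = 2 - (1 - d) = 2 + (-1 + d) = 1 + d)
(X(9) + 22336)*(n - 11920) = ((1 + 9) + 22336)*(48831 - 11920) = (10 + 22336)*36911 = 22346*36911 = 824813206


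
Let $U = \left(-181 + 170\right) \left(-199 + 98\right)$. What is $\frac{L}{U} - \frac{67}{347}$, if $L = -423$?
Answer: $- \frac{221218}{385517} \approx -0.57382$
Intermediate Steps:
$U = 1111$ ($U = \left(-11\right) \left(-101\right) = 1111$)
$\frac{L}{U} - \frac{67}{347} = - \frac{423}{1111} - \frac{67}{347} = - \frac{221218}{385517}$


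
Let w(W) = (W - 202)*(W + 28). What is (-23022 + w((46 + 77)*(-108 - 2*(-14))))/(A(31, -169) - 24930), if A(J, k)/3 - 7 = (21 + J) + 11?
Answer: -49254541/12360 ≈ -3985.0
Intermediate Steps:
A(J, k) = 117 + 3*J (A(J, k) = 21 + 3*((21 + J) + 11) = 21 + 3*(32 + J) = 21 + (96 + 3*J) = 117 + 3*J)
w(W) = (-202 + W)*(28 + W)
(-23022 + w((46 + 77)*(-108 - 2*(-14))))/(A(31, -169) - 24930) = (-23022 + (-5656 + ((46 + 77)*(-108 - 2*(-14)))² - 174*(46 + 77)*(-108 - 2*(-14))))/((117 + 3*31) - 24930) = (-23022 + (-5656 + (123*(-108 + 28))² - 21402*(-108 + 28)))/((117 + 93) - 24930) = (-23022 + (-5656 + (123*(-80))² - 21402*(-80)))/(210 - 24930) = (-23022 + (-5656 + (-9840)² - 174*(-9840)))/(-24720) = (-23022 + (-5656 + 96825600 + 1712160))*(-1/24720) = (-23022 + 98532104)*(-1/24720) = 98509082*(-1/24720) = -49254541/12360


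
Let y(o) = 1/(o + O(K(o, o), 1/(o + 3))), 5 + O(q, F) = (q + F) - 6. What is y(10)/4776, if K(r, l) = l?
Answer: 13/563568 ≈ 2.3067e-5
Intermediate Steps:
O(q, F) = -11 + F + q (O(q, F) = -5 + ((q + F) - 6) = -5 + ((F + q) - 6) = -5 + (-6 + F + q) = -11 + F + q)
y(o) = 1/(-11 + 1/(3 + o) + 2*o) (y(o) = 1/(o + (-11 + 1/(o + 3) + o)) = 1/(o + (-11 + 1/(3 + o) + o)) = 1/(o + (-11 + o + 1/(3 + o))) = 1/(-11 + 1/(3 + o) + 2*o))
y(10)/4776 = ((3 + 10)/(-32 - 5*10 + 2*10²))/4776 = (13/(-32 - 50 + 2*100))*(1/4776) = (13/(-32 - 50 + 200))*(1/4776) = (13/118)*(1/4776) = 13/563568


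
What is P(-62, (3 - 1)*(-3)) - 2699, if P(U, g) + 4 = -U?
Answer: -2641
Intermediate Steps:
P(U, g) = -4 - U
P(-62, (3 - 1)*(-3)) - 2699 = (-4 - 1*(-62)) - 2699 = (-4 + 62) - 2699 = 58 - 2699 = -2641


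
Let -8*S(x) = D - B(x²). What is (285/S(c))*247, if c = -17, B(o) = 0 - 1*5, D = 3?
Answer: -70395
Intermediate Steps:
B(o) = -5 (B(o) = 0 - 5 = -5)
S(x) = -1 (S(x) = -(3 - 1*(-5))/8 = -(3 + 5)/8 = -⅛*8 = -1)
(285/S(c))*247 = (285/(-1))*247 = (285*(-1))*247 = -285*247 = -70395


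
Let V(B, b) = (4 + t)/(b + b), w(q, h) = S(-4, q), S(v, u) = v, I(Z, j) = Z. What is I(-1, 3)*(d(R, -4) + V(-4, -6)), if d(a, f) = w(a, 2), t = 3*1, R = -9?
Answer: 55/12 ≈ 4.5833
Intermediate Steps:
t = 3
w(q, h) = -4
d(a, f) = -4
V(B, b) = 7/(2*b) (V(B, b) = (4 + 3)/(b + b) = 7/((2*b)) = 7*(1/(2*b)) = 7/(2*b))
I(-1, 3)*(d(R, -4) + V(-4, -6)) = -(-4 + (7/2)/(-6)) = -(-4 + (7/2)*(-⅙)) = -(-4 - 7/12) = -1*(-55/12) = 55/12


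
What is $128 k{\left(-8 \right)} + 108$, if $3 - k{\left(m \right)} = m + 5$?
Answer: $876$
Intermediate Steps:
$k{\left(m \right)} = -2 - m$ ($k{\left(m \right)} = 3 - \left(m + 5\right) = 3 - \left(5 + m\right) = -2 - m$)
$128 k{\left(-8 \right)} + 108 = 128 \left(-2 - -8\right) + 108 = 128 \left(-2 + 8\right) + 108 = 128 \cdot 6 + 108 = 768 + 108 = 876$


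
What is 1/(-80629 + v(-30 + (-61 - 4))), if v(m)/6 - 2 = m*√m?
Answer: I/(19*(-4243*I + 30*√95)) ≈ -1.2346e-5 + 8.508e-7*I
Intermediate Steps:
v(m) = 12 + 6*m^(3/2) (v(m) = 12 + 6*(m*√m) = 12 + 6*m^(3/2))
1/(-80629 + v(-30 + (-61 - 4))) = 1/(-80629 + (12 + 6*(-30 + (-61 - 4))^(3/2))) = 1/(-80629 + (12 + 6*(-30 - 65)^(3/2))) = 1/(-80629 + (12 + 6*(-95)^(3/2))) = 1/(-80629 + (12 + 6*(-95*I*√95))) = 1/(-80629 + (12 - 570*I*√95)) = 1/(-80617 - 570*I*√95)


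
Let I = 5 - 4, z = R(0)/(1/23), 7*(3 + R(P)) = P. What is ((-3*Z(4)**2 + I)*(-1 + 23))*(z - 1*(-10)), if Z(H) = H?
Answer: 61006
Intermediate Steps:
R(P) = -3 + P/7
z = -69 (z = (-3 + (1/7)*0)/(1/23) = (-3 + 0)/(1/23) = -3*23 = -69)
I = 1
((-3*Z(4)**2 + I)*(-1 + 23))*(z - 1*(-10)) = ((-3*4**2 + 1)*(-1 + 23))*(-69 - 1*(-10)) = ((-3*16 + 1)*22)*(-69 + 10) = ((-48 + 1)*22)*(-59) = -47*22*(-59) = -1034*(-59) = 61006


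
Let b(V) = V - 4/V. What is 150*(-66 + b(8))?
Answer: -8775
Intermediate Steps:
150*(-66 + b(8)) = 150*(-66 + (8 - 4/8)) = 150*(-66 + (8 - 4*⅛)) = 150*(-66 + (8 - ½)) = 150*(-66 + 15/2) = 150*(-117/2) = -8775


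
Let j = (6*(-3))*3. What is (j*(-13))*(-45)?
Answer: -31590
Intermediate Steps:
j = -54 (j = -18*3 = -54)
(j*(-13))*(-45) = -54*(-13)*(-45) = 702*(-45) = -31590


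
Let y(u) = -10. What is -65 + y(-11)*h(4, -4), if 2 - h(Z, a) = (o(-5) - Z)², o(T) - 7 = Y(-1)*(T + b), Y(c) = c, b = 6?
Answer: -45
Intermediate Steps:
o(T) = 1 - T (o(T) = 7 - (T + 6) = 7 - (6 + T) = 7 + (-6 - T) = 1 - T)
h(Z, a) = 2 - (6 - Z)² (h(Z, a) = 2 - ((1 - 1*(-5)) - Z)² = 2 - ((1 + 5) - Z)² = 2 - (6 - Z)²)
-65 + y(-11)*h(4, -4) = -65 - 10*(2 - (-6 + 4)²) = -65 - 10*(2 - 1*(-2)²) = -65 - 10*(2 - 1*4) = -65 - 10*(2 - 4) = -65 - 10*(-2) = -65 + 20 = -45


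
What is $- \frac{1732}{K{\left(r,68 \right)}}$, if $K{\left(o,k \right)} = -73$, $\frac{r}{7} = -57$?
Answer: $\frac{1732}{73} \approx 23.726$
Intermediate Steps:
$r = -399$ ($r = 7 \left(-57\right) = -399$)
$- \frac{1732}{K{\left(r,68 \right)}} = - \frac{1732}{-73} = \left(-1732\right) \left(- \frac{1}{73}\right) = \frac{1732}{73}$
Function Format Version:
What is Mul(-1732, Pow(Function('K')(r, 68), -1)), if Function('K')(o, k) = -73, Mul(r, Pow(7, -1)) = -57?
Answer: Rational(1732, 73) ≈ 23.726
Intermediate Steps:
r = -399 (r = Mul(7, -57) = -399)
Mul(-1732, Pow(Function('K')(r, 68), -1)) = Mul(-1732, Pow(-73, -1)) = Mul(-1732, Rational(-1, 73)) = Rational(1732, 73)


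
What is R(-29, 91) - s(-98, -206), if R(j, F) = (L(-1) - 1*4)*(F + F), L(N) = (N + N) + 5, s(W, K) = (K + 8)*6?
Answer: 1006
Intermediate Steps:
s(W, K) = 48 + 6*K (s(W, K) = (8 + K)*6 = 48 + 6*K)
L(N) = 5 + 2*N (L(N) = 2*N + 5 = 5 + 2*N)
R(j, F) = -2*F (R(j, F) = ((5 + 2*(-1)) - 1*4)*(F + F) = ((5 - 2) - 4)*(2*F) = (3 - 4)*(2*F) = -2*F)
R(-29, 91) - s(-98, -206) = -2*91 - (48 + 6*(-206)) = -182 - (48 - 1236) = -182 - 1*(-1188) = -182 + 1188 = 1006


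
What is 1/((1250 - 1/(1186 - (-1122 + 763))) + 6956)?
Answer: 1545/12678269 ≈ 0.00012186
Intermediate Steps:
1/((1250 - 1/(1186 - (-1122 + 763))) + 6956) = 1/((1250 - 1/(1186 - 1*(-359))) + 6956) = 1/((1250 - 1/(1186 + 359)) + 6956) = 1/((1250 - 1/1545) + 6956) = 1/(1931249/1545 + 6956) = 1/(12678269/1545) = 1545/12678269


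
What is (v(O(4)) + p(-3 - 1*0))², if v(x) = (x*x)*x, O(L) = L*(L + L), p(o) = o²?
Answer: 1074331729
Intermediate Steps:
O(L) = 2*L² (O(L) = L*(2*L) = 2*L²)
v(x) = x³ (v(x) = x²*x = x³)
(v(O(4)) + p(-3 - 1*0))² = ((2*4²)³ + (-3 - 1*0)²)² = ((2*16)³ + (-3 + 0)²)² = (32³ + (-3)²)² = (32768 + 9)² = 32777² = 1074331729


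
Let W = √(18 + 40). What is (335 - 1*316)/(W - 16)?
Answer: -152/99 - 19*√58/198 ≈ -2.2662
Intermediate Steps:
W = √58 ≈ 7.6158
(335 - 1*316)/(W - 16) = (335 - 1*316)/(√58 - 16) = (335 - 316)/(-16 + √58) = 19/(-16 + √58)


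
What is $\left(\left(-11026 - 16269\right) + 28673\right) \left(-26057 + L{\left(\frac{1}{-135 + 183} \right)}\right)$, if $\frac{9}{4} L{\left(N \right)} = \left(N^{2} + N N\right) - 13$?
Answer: $- \frac{46545201391}{1296} \approx -3.5914 \cdot 10^{7}$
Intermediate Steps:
$L{\left(N \right)} = - \frac{52}{9} + \frac{8 N^{2}}{9}$ ($L{\left(N \right)} = \frac{4 \left(\left(N^{2} + N N\right) - 13\right)}{9} = \frac{4 \left(\left(N^{2} + N^{2}\right) - 13\right)}{9} = \frac{4 \left(2 N^{2} - 13\right)}{9} = \frac{4 \left(-13 + 2 N^{2}\right)}{9} = - \frac{52}{9} + \frac{8 N^{2}}{9}$)
$\left(\left(-11026 - 16269\right) + 28673\right) \left(-26057 + L{\left(\frac{1}{-135 + 183} \right)}\right) = \left(\left(-11026 - 16269\right) + 28673\right) \left(-26057 - \left(\frac{52}{9} - \frac{8 \left(\frac{1}{-135 + 183}\right)^{2}}{9}\right)\right) = \left(\left(-11026 - 16269\right) + 28673\right) \left(-26057 - \left(\frac{52}{9} - \frac{8 \left(\frac{1}{48}\right)^{2}}{9}\right)\right) = \left(-27295 + 28673\right) \left(-26057 - \left(\frac{52}{9} - \frac{8}{9 \cdot 2304}\right)\right) = 1378 \left(-26057 + \left(- \frac{52}{9} + \frac{8}{9} \cdot \frac{1}{2304}\right)\right) = 1378 \left(-26057 + \left(- \frac{52}{9} + \frac{1}{2592}\right)\right) = 1378 \left(-26057 - \frac{14975}{2592}\right) = 1378 \left(- \frac{67554719}{2592}\right) = - \frac{46545201391}{1296}$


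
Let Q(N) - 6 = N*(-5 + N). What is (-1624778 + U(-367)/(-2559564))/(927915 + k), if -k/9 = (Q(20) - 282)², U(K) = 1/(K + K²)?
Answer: -558608027985255025/317240228677925448 ≈ -1.7608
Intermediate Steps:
Q(N) = 6 + N*(-5 + N)
k = -5184 (k = -9*((6 + 20² - 5*20) - 282)² = -9*((6 + 400 - 100) - 282)² = -9*(306 - 282)² = -9*24² = -9*576 = -5184)
(-1624778 + U(-367)/(-2559564))/(927915 + k) = (-1624778 + (1/((-367)*(1 - 367)))/(-2559564))/(927915 - 5184) = (-1624778 - 1/367/(-366)*(-1/2559564))/922731 = (-1624778 - 1/367*(-1/366)*(-1/2559564))*(1/922731) = (-1624778 + (1/134322)*(-1/2559564))*(1/922731) = (-1624778 - 1/343805755608)*(1/922731) = -558608027985255025/343805755608*1/922731 = -558608027985255025/317240228677925448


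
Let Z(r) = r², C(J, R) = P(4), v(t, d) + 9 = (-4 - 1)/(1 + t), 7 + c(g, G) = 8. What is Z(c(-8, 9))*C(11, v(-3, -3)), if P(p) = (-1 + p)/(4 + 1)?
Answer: ⅗ ≈ 0.60000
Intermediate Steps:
P(p) = -⅕ + p/5 (P(p) = (-1 + p)/5 = (-1 + p)*(⅕) = -⅕ + p/5)
c(g, G) = 1 (c(g, G) = -7 + 8 = 1)
v(t, d) = -9 - 5/(1 + t) (v(t, d) = -9 + (-4 - 1)/(1 + t) = -9 - 5/(1 + t))
C(J, R) = ⅗ (C(J, R) = -⅕ + (⅕)*4 = -⅕ + ⅘ = ⅗)
Z(c(-8, 9))*C(11, v(-3, -3)) = 1²*(⅗) = 1*(⅗) = ⅗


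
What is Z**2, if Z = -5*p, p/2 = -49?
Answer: 240100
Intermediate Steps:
p = -98 (p = 2*(-49) = -98)
Z = 490 (Z = -5*(-98) = 490)
Z**2 = 490**2 = 240100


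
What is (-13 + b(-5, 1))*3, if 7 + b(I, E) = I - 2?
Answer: -81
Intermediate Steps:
b(I, E) = -9 + I (b(I, E) = -7 + (I - 2) = -7 + (-2 + I) = -9 + I)
(-13 + b(-5, 1))*3 = (-13 + (-9 - 5))*3 = (-13 - 14)*3 = -27*3 = -81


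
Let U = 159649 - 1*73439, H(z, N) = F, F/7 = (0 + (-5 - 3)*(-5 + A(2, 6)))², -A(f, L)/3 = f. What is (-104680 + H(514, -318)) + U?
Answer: 35738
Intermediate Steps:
A(f, L) = -3*f
F = 54208 (F = 7*(0 + (-5 - 3)*(-5 - 3*2))² = 7*(0 - 8*(-5 - 6))² = 7*(0 - 8*(-11))² = 7*(0 + 88)² = 7*88² = 7*7744 = 54208)
H(z, N) = 54208
U = 86210 (U = 159649 - 73439 = 86210)
(-104680 + H(514, -318)) + U = (-104680 + 54208) + 86210 = -50472 + 86210 = 35738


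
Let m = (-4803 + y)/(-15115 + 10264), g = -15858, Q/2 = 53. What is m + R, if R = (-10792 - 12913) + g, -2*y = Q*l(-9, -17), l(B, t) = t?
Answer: -191916211/4851 ≈ -39562.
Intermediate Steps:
Q = 106 (Q = 2*53 = 106)
y = 901 (y = -53*(-17) = -½*(-1802) = 901)
m = 3902/4851 (m = (-4803 + 901)/(-15115 + 10264) = -3902/(-4851) = -3902*(-1/4851) = 3902/4851 ≈ 0.80437)
R = -39563 (R = (-10792 - 12913) - 15858 = -23705 - 15858 = -39563)
m + R = 3902/4851 - 39563 = -191916211/4851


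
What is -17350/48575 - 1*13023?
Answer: -25304383/1943 ≈ -13023.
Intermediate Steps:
-17350/48575 - 1*13023 = -17350*1/48575 - 13023 = -694/1943 - 13023 = -25304383/1943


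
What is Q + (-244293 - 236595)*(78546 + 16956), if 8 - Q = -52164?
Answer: -45925713604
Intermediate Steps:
Q = 52172 (Q = 8 - 1*(-52164) = 8 + 52164 = 52172)
Q + (-244293 - 236595)*(78546 + 16956) = 52172 + (-244293 - 236595)*(78546 + 16956) = 52172 - 480888*95502 = 52172 - 45925765776 = -45925713604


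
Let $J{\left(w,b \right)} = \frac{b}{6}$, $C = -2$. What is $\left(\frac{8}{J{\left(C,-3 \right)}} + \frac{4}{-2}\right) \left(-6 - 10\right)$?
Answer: $288$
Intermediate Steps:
$J{\left(w,b \right)} = \frac{b}{6}$ ($J{\left(w,b \right)} = b \frac{1}{6} = \frac{b}{6}$)
$\left(\frac{8}{J{\left(C,-3 \right)}} + \frac{4}{-2}\right) \left(-6 - 10\right) = \left(\frac{8}{\frac{1}{6} \left(-3\right)} + \frac{4}{-2}\right) \left(-6 - 10\right) = \left(\frac{8}{- \frac{1}{2}} + 4 \left(- \frac{1}{2}\right)\right) \left(-16\right) = \left(8 \left(-2\right) - 2\right) \left(-16\right) = \left(-16 - 2\right) \left(-16\right) = \left(-18\right) \left(-16\right) = 288$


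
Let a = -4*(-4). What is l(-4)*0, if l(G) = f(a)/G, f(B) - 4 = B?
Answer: 0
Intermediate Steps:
a = 16
f(B) = 4 + B
l(G) = 20/G (l(G) = (4 + 16)/G = 20/G)
l(-4)*0 = (20/(-4))*0 = (20*(-1/4))*0 = -5*0 = 0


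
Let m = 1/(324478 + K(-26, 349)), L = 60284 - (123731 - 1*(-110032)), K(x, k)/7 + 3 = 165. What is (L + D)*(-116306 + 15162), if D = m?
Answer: 1428326341101042/81403 ≈ 1.7546e+10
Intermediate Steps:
K(x, k) = 1134 (K(x, k) = -21 + 7*165 = -21 + 1155 = 1134)
L = -173479 (L = 60284 - (123731 + 110032) = 60284 - 1*233763 = 60284 - 233763 = -173479)
m = 1/325612 (m = 1/(324478 + 1134) = 1/325612 ≈ 3.0711e-6)
D = 1/325612 ≈ 3.0711e-6
(L + D)*(-116306 + 15162) = (-173479 + 1/325612)*(-116306 + 15162) = -56486844147/325612*(-101144) = 1428326341101042/81403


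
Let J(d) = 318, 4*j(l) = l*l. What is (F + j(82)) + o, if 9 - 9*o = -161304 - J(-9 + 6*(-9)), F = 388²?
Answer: 170184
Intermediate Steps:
j(l) = l²/4 (j(l) = (l*l)/4 = l²/4)
F = 150544
o = 17959 (o = 1 - (-161304 - 1*318)/9 = 1 - (-161304 - 318)/9 = 1 - ⅑*(-161622) = 1 + 17958 = 17959)
(F + j(82)) + o = (150544 + (¼)*82²) + 17959 = (150544 + (¼)*6724) + 17959 = (150544 + 1681) + 17959 = 152225 + 17959 = 170184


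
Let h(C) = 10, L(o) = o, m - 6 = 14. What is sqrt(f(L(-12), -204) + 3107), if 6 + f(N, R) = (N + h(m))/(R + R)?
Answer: sqrt(32262855)/102 ≈ 55.687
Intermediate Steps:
m = 20 (m = 6 + 14 = 20)
f(N, R) = -6 + (10 + N)/(2*R) (f(N, R) = -6 + (N + 10)/(R + R) = -6 + (10 + N)/((2*R)) = -6 + (10 + N)*(1/(2*R)) = -6 + (10 + N)/(2*R))
sqrt(f(L(-12), -204) + 3107) = sqrt((1/2)*(10 - 12 - 12*(-204))/(-204) + 3107) = sqrt((1/2)*(-1/204)*(10 - 12 + 2448) + 3107) = sqrt((1/2)*(-1/204)*2446 + 3107) = sqrt(-1223/204 + 3107) = sqrt(632605/204) = sqrt(32262855)/102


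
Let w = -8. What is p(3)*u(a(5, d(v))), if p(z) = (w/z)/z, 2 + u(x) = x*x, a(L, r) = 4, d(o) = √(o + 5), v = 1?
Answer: -112/9 ≈ -12.444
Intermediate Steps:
d(o) = √(5 + o)
u(x) = -2 + x² (u(x) = -2 + x*x = -2 + x²)
p(z) = -8/z² (p(z) = (-8/z)/z = -8/z²)
p(3)*u(a(5, d(v))) = (-8/3²)*(-2 + 4²) = (-8*⅑)*(-2 + 16) = -8/9*14 = -112/9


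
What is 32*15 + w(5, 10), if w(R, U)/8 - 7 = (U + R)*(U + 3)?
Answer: 2096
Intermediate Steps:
w(R, U) = 56 + 8*(3 + U)*(R + U) (w(R, U) = 56 + 8*((U + R)*(U + 3)) = 56 + 8*((R + U)*(3 + U)) = 56 + 8*((3 + U)*(R + U)) = 56 + 8*(3 + U)*(R + U))
32*15 + w(5, 10) = 32*15 + (56 + 8*10**2 + 24*5 + 24*10 + 8*5*10) = 480 + (56 + 8*100 + 120 + 240 + 400) = 480 + (56 + 800 + 120 + 240 + 400) = 480 + 1616 = 2096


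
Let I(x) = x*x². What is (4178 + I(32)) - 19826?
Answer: 17120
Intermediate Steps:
I(x) = x³
(4178 + I(32)) - 19826 = (4178 + 32³) - 19826 = (4178 + 32768) - 19826 = 36946 - 19826 = 17120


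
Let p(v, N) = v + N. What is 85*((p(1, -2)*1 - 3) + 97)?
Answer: 7905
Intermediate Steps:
p(v, N) = N + v
85*((p(1, -2)*1 - 3) + 97) = 85*(((-2 + 1)*1 - 3) + 97) = 85*((-1*1 - 3) + 97) = 85*((-1 - 3) + 97) = 85*(-4 + 97) = 85*93 = 7905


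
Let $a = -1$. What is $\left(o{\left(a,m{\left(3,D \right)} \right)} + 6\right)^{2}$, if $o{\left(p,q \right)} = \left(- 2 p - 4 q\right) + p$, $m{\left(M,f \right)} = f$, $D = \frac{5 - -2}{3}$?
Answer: $\frac{49}{9} \approx 5.4444$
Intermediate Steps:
$D = \frac{7}{3}$ ($D = \left(5 + 2\right) \frac{1}{3} = 7 \cdot \frac{1}{3} = \frac{7}{3} \approx 2.3333$)
$o{\left(p,q \right)} = - p - 4 q$ ($o{\left(p,q \right)} = \left(- 4 q - 2 p\right) + p = - p - 4 q$)
$\left(o{\left(a,m{\left(3,D \right)} \right)} + 6\right)^{2} = \left(\left(\left(-1\right) \left(-1\right) - \frac{28}{3}\right) + 6\right)^{2} = \left(\left(1 - \frac{28}{3}\right) + 6\right)^{2} = \left(- \frac{25}{3} + 6\right)^{2} = \left(- \frac{7}{3}\right)^{2} = \frac{49}{9}$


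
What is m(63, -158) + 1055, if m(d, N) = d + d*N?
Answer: -8836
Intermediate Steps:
m(d, N) = d + N*d
m(63, -158) + 1055 = 63*(1 - 158) + 1055 = 63*(-157) + 1055 = -9891 + 1055 = -8836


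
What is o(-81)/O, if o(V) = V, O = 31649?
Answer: -81/31649 ≈ -0.0025593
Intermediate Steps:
o(-81)/O = -81/31649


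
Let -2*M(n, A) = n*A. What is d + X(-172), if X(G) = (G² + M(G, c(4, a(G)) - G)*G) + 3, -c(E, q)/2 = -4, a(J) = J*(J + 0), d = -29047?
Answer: -2662020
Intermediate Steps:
a(J) = J² (a(J) = J*J = J²)
c(E, q) = 8 (c(E, q) = -2*(-4) = 8)
M(n, A) = -A*n/2 (M(n, A) = -n*A/2 = -A*n/2)
X(G) = 3 + G² - G²*(8 - G)/2 (X(G) = (G² + (-(8 - G)*G/2)*G) + 3 = (G² + (-G*(8 - G)/2)*G) + 3 = (G² - G²*(8 - G)/2) + 3 = 3 + G² - G²*(8 - G)/2)
d + X(-172) = -29047 + (3 + (½)*(-172)³ - 3*(-172)²) = -29047 + (3 + (½)*(-5088448) - 3*29584) = -29047 + (3 - 2544224 - 88752) = -29047 - 2632973 = -2662020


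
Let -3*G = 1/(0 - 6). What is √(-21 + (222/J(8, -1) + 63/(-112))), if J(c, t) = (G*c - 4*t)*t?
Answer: I*√28605/20 ≈ 8.4565*I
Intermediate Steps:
G = 1/18 (G = -1/(3*(0 - 6)) = -⅓/(-6) = -⅓*(-⅙) = 1/18 ≈ 0.055556)
J(c, t) = t*(-4*t + c/18) (J(c, t) = (c/18 - 4*t)*t = (-4*t + c/18)*t = t*(-4*t + c/18))
√(-21 + (222/J(8, -1) + 63/(-112))) = √(-21 + (222/(((1/18)*(-1)*(8 - 72*(-1)))) + 63/(-112))) = √(-21 + (222/(((1/18)*(-1)*(8 + 72))) + 63*(-1/112))) = √(-21 + (222/(((1/18)*(-1)*80)) - 9/16)) = √(-21 + (222/(-40/9) - 9/16)) = √(-21 + (222*(-9/40) - 9/16)) = √(-21 + (-999/20 - 9/16)) = √(-21 - 4041/80) = √(-5721/80) = I*√28605/20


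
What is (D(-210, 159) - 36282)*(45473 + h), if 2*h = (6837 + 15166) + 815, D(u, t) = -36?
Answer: -2065840476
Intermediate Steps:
h = 11409 (h = ((6837 + 15166) + 815)/2 = (22003 + 815)/2 = (1/2)*22818 = 11409)
(D(-210, 159) - 36282)*(45473 + h) = (-36 - 36282)*(45473 + 11409) = -36318*56882 = -2065840476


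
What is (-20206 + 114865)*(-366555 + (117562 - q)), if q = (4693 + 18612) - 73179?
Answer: -18848405421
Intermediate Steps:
q = -49874 (q = 23305 - 73179 = -49874)
(-20206 + 114865)*(-366555 + (117562 - q)) = (-20206 + 114865)*(-366555 + (117562 - 1*(-49874))) = 94659*(-366555 + (117562 + 49874)) = 94659*(-366555 + 167436) = 94659*(-199119) = -18848405421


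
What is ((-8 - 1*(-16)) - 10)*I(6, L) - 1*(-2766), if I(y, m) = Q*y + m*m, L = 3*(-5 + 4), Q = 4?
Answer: 2700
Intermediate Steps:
L = -3 (L = 3*(-1) = -3)
I(y, m) = m**2 + 4*y (I(y, m) = 4*y + m*m = 4*y + m**2 = m**2 + 4*y)
((-8 - 1*(-16)) - 10)*I(6, L) - 1*(-2766) = ((-8 - 1*(-16)) - 10)*((-3)**2 + 4*6) - 1*(-2766) = ((-8 + 16) - 10)*(9 + 24) + 2766 = (8 - 10)*33 + 2766 = -2*33 + 2766 = -66 + 2766 = 2700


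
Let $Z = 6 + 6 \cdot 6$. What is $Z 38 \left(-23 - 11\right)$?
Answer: $-54264$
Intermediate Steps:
$Z = 42$ ($Z = 6 + 36 = 42$)
$Z 38 \left(-23 - 11\right) = 42 \cdot 38 \left(-23 - 11\right) = 1596 \left(-23 - 11\right) = 1596 \left(-34\right) = -54264$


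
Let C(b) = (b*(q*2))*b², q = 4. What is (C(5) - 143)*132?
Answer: 113124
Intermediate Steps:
C(b) = 8*b³ (C(b) = (b*(4*2))*b² = (b*8)*b² = (8*b)*b² = 8*b³)
(C(5) - 143)*132 = (8*5³ - 143)*132 = (8*125 - 143)*132 = (1000 - 143)*132 = 857*132 = 113124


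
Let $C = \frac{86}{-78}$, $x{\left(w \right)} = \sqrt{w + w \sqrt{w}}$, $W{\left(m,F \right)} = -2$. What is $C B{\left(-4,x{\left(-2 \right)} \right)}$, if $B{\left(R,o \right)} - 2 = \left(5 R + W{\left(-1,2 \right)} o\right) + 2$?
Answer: $\frac{688}{39} + \frac{86 \sqrt{-2 - 2 i \sqrt{2}}}{39} \approx 19.528 - 3.6448 i$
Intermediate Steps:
$x{\left(w \right)} = \sqrt{w + w^{\frac{3}{2}}}$
$B{\left(R,o \right)} = 4 - 2 o + 5 R$ ($B{\left(R,o \right)} = 2 + \left(\left(5 R - 2 o\right) + 2\right) = 2 + \left(\left(- 2 o + 5 R\right) + 2\right) = 2 + \left(2 - 2 o + 5 R\right) = 4 - 2 o + 5 R$)
$C = - \frac{43}{39}$ ($C = 86 \left(- \frac{1}{78}\right) = - \frac{43}{39} \approx -1.1026$)
$C B{\left(-4,x{\left(-2 \right)} \right)} = - \frac{43 \left(4 - 2 \sqrt{-2 + \left(-2\right)^{\frac{3}{2}}} + 5 \left(-4\right)\right)}{39} = - \frac{43 \left(4 - 2 \sqrt{-2 - 2 i \sqrt{2}} - 20\right)}{39} = - \frac{43 \left(-16 - 2 \sqrt{-2 - 2 i \sqrt{2}}\right)}{39} = \frac{688}{39} + \frac{86 \sqrt{-2 - 2 i \sqrt{2}}}{39}$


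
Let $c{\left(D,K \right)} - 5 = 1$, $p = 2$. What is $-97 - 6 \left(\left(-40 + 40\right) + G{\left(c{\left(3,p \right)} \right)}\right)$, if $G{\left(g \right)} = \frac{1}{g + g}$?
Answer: $- \frac{195}{2} \approx -97.5$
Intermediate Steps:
$c{\left(D,K \right)} = 6$ ($c{\left(D,K \right)} = 5 + 1 = 6$)
$G{\left(g \right)} = \frac{1}{2 g}$
$-97 - 6 \left(\left(-40 + 40\right) + G{\left(c{\left(3,p \right)} \right)}\right) = -97 - 6 \left(\left(-40 + 40\right) + \frac{1}{2 \cdot 6}\right) = -97 - 6 \left(0 + \frac{1}{2} \cdot \frac{1}{6}\right) = -97 - 6 \left(0 + \frac{1}{12}\right) = -97 - \frac{1}{2} = - \frac{195}{2}$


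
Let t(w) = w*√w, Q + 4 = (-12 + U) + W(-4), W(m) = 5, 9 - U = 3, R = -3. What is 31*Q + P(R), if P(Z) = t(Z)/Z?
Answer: -155 + I*√3 ≈ -155.0 + 1.732*I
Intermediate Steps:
U = 6 (U = 9 - 1*3 = 9 - 3 = 6)
Q = -5 (Q = -4 + ((-12 + 6) + 5) = -4 + (-6 + 5) = -4 - 1 = -5)
t(w) = w^(3/2)
P(Z) = √Z (P(Z) = Z^(3/2)/Z = √Z)
31*Q + P(R) = 31*(-5) + √(-3) = -155 + I*√3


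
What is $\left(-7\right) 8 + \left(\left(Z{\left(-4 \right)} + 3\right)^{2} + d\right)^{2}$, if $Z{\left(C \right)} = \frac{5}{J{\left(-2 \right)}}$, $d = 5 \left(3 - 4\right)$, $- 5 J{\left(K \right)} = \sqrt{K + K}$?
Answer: $\frac{279985}{16} - \frac{45675 i}{2} \approx 17499.0 - 22838.0 i$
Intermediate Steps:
$J{\left(K \right)} = - \frac{\sqrt{2} \sqrt{K}}{5}$ ($J{\left(K \right)} = - \frac{\sqrt{K + K}}{5} = - \frac{\sqrt{2 K}}{5} = - \frac{\sqrt{2} \sqrt{K}}{5}$)
$d = -5$ ($d = 5 \left(-1\right) = -5$)
$Z{\left(C \right)} = \frac{25 i}{2}$ ($Z{\left(C \right)} = \frac{5}{\left(- \frac{1}{5}\right) \sqrt{2} \sqrt{-2}} = \frac{5}{\left(- \frac{1}{5}\right) \sqrt{2} i \sqrt{2}} = \frac{5}{\left(- \frac{2}{5}\right) i} = 5 \frac{5 i}{2} = \frac{25 i}{2}$)
$\left(-7\right) 8 + \left(\left(Z{\left(-4 \right)} + 3\right)^{2} + d\right)^{2} = \left(-7\right) 8 + \left(\left(\frac{25 i}{2} + 3\right)^{2} - 5\right)^{2} = -56 + \left(\left(3 + \frac{25 i}{2}\right)^{2} - 5\right)^{2} = -56 + \left(-5 + \left(3 + \frac{25 i}{2}\right)^{2}\right)^{2}$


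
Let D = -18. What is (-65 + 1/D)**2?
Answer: 1371241/324 ≈ 4232.2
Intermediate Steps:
(-65 + 1/D)**2 = (-65 + 1/(-18))**2 = (-65 - 1/18)**2 = (-1171/18)**2 = 1371241/324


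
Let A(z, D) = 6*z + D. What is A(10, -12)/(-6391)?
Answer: -48/6391 ≈ -0.0075106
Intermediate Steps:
A(z, D) = D + 6*z
A(10, -12)/(-6391) = (-12 + 6*10)/(-6391) = (-12 + 60)*(-1/6391) = 48*(-1/6391) = -48/6391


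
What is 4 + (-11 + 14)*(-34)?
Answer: -98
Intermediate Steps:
4 + (-11 + 14)*(-34) = 4 + 3*(-34) = 4 - 102 = -98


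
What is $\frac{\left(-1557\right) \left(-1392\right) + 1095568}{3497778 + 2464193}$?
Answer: $\frac{3262912}{5961971} \approx 0.54729$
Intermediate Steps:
$\frac{\left(-1557\right) \left(-1392\right) + 1095568}{3497778 + 2464193} = \frac{2167344 + 1095568}{5961971} = 3262912 \cdot \frac{1}{5961971} = \frac{3262912}{5961971}$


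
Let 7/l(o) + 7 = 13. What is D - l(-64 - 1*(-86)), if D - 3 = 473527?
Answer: 2841173/6 ≈ 4.7353e+5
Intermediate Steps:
D = 473530 (D = 3 + 473527 = 473530)
l(o) = 7/6 (l(o) = 7/(-7 + 13) = 7/6)
D - l(-64 - 1*(-86)) = 473530 - 1*7/6 = 473530 - 7/6 = 2841173/6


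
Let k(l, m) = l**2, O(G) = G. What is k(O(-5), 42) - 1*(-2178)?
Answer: 2203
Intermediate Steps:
k(O(-5), 42) - 1*(-2178) = (-5)**2 - 1*(-2178) = 25 + 2178 = 2203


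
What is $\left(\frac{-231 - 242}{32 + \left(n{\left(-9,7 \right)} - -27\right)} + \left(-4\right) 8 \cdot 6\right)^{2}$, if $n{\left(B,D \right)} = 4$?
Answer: $\frac{157979761}{3969} \approx 39803.0$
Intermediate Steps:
$\left(\frac{-231 - 242}{32 + \left(n{\left(-9,7 \right)} - -27\right)} + \left(-4\right) 8 \cdot 6\right)^{2} = \left(\frac{-231 - 242}{32 + \left(4 - -27\right)} + \left(-4\right) 8 \cdot 6\right)^{2} = \left(- \frac{473}{32 + \left(4 + \left(-5 + 32\right)\right)} - 192\right)^{2} = \left(- \frac{473}{32 + \left(4 + 27\right)} - 192\right)^{2} = \left(- \frac{473}{32 + 31} - 192\right)^{2} = \left(- \frac{473}{63} - 192\right)^{2} = \left(- \frac{12569}{63}\right)^{2} = \frac{157979761}{3969}$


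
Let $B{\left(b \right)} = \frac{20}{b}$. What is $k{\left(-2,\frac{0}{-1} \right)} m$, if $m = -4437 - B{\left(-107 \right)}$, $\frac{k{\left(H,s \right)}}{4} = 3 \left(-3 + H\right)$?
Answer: $\frac{28484340}{107} \approx 2.6621 \cdot 10^{5}$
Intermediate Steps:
$k{\left(H,s \right)} = -36 + 12 H$ ($k{\left(H,s \right)} = 4 \cdot 3 \left(-3 + H\right) = 4 \left(-9 + 3 H\right) = -36 + 12 H$)
$m = - \frac{474739}{107}$ ($m = -4437 - \frac{20}{-107} = -4437 - 20 \left(- \frac{1}{107}\right) = -4437 - - \frac{20}{107} = -4437 + \frac{20}{107} = - \frac{474739}{107} \approx -4436.8$)
$k{\left(-2,\frac{0}{-1} \right)} m = \left(-36 + 12 \left(-2\right)\right) \left(- \frac{474739}{107}\right) = \left(-36 - 24\right) \left(- \frac{474739}{107}\right) = \left(-60\right) \left(- \frac{474739}{107}\right) = \frac{28484340}{107}$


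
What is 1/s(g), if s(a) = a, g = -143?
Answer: -1/143 ≈ -0.0069930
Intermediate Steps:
1/s(g) = 1/(-143) = -1/143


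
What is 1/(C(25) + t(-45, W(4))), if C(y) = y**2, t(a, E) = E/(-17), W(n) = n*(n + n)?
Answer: 17/10593 ≈ 0.0016048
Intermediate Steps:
W(n) = 2*n**2 (W(n) = n*(2*n) = 2*n**2)
t(a, E) = -E/17 (t(a, E) = E*(-1/17) = -E/17)
1/(C(25) + t(-45, W(4))) = 1/(25**2 - 2*4**2/17) = 1/(625 - 2*16/17) = 1/(625 - 1/17*32) = 1/(625 - 32/17) = 1/(10593/17) = 17/10593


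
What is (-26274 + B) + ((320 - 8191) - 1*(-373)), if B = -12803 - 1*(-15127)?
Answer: -31448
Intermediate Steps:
B = 2324 (B = -12803 + 15127 = 2324)
(-26274 + B) + ((320 - 8191) - 1*(-373)) = (-26274 + 2324) + ((320 - 8191) - 1*(-373)) = -23950 + (-7871 + 373) = -23950 - 7498 = -31448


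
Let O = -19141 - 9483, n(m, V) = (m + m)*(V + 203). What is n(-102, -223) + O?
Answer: -24544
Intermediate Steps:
n(m, V) = 2*m*(203 + V) (n(m, V) = (2*m)*(203 + V) = 2*m*(203 + V))
O = -28624
n(-102, -223) + O = 2*(-102)*(203 - 223) - 28624 = 2*(-102)*(-20) - 28624 = 4080 - 28624 = -24544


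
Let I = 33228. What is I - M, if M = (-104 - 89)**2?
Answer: -4021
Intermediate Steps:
M = 37249 (M = (-193)**2 = 37249)
I - M = 33228 - 1*37249 = 33228 - 37249 = -4021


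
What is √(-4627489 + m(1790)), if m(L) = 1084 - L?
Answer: I*√4628195 ≈ 2151.3*I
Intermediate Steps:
√(-4627489 + m(1790)) = √(-4627489 + (1084 - 1*1790)) = √(-4627489 + (1084 - 1790)) = √(-4627489 - 706) = √(-4628195) = I*√4628195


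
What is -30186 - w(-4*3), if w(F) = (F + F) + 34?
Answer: -30196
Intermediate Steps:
w(F) = 34 + 2*F (w(F) = 2*F + 34 = 34 + 2*F)
-30186 - w(-4*3) = -30186 - (34 + 2*(-4*3)) = -30186 - (34 + 2*(-12)) = -30186 - (34 - 24) = -30186 - 1*10 = -30186 - 10 = -30196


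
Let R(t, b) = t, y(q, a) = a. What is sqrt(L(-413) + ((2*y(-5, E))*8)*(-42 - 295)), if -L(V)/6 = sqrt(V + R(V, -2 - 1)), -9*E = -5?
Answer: sqrt(-26960 - 54*I*sqrt(826))/3 ≈ 1.5747 - 54.754*I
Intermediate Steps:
E = 5/9 (E = -1/9*(-5) = 5/9 ≈ 0.55556)
L(V) = -6*sqrt(2)*sqrt(V) (L(V) = -6*sqrt(V + V) = -6*sqrt(2)*sqrt(V))
sqrt(L(-413) + ((2*y(-5, E))*8)*(-42 - 295)) = sqrt(-6*sqrt(2)*sqrt(-413) + ((2*(5/9))*8)*(-42 - 295)) = sqrt(-6*sqrt(2)*I*sqrt(413) + ((10/9)*8)*(-337)) = sqrt(-6*I*sqrt(826) + (80/9)*(-337)) = sqrt(-6*I*sqrt(826) - 26960/9) = sqrt(-26960/9 - 6*I*sqrt(826))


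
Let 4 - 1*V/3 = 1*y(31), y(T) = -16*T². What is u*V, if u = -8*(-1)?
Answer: 369120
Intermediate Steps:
V = 46140 (V = 12 - 3*(-16*31²) = 12 - 3*(-16*961) = 12 - 3*(-15376) = 12 + 46128 = 46140)
u = 8 (u = -4*(-2) = 8)
u*V = 8*46140 = 369120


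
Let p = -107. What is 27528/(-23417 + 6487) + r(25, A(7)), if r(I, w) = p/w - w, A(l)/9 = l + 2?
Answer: -57559504/685665 ≈ -83.947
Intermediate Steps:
A(l) = 18 + 9*l (A(l) = 9*(l + 2) = 9*(2 + l) = 18 + 9*l)
r(I, w) = -w - 107/w (r(I, w) = -107/w - w = -w - 107/w)
27528/(-23417 + 6487) + r(25, A(7)) = 27528/(-23417 + 6487) + (-(18 + 9*7) - 107/(18 + 9*7)) = 27528/(-16930) + (-(18 + 63) - 107/(18 + 63)) = 27528*(-1/16930) + (-1*81 - 107/81) = -13764/8465 + (-81 - 107*1/81) = -13764/8465 + (-81 - 107/81) = -13764/8465 - 6668/81 = -57559504/685665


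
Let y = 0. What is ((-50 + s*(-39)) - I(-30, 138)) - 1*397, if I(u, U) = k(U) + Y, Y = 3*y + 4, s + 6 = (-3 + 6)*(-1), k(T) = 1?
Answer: -101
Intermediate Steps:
s = -9 (s = -6 + (-3 + 6)*(-1) = -6 + 3*(-1) = -6 - 3 = -9)
Y = 4 (Y = 3*0 + 4 = 0 + 4 = 4)
I(u, U) = 5 (I(u, U) = 1 + 4 = 5)
((-50 + s*(-39)) - I(-30, 138)) - 1*397 = ((-50 - 9*(-39)) - 1*5) - 1*397 = ((-50 + 351) - 5) - 397 = (301 - 5) - 397 = 296 - 397 = -101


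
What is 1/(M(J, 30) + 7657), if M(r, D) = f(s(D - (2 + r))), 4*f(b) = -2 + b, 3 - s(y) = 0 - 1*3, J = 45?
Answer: 1/7658 ≈ 0.00013058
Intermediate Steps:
s(y) = 6 (s(y) = 3 - (0 - 1*3) = 3 - (0 - 3) = 3 - 1*(-3) = 3 + 3 = 6)
f(b) = -1/2 + b/4 (f(b) = (-2 + b)/4 = -1/2 + b/4)
M(r, D) = 1 (M(r, D) = -1/2 + (1/4)*6 = -1/2 + 3/2 = 1)
1/(M(J, 30) + 7657) = 1/(1 + 7657) = 1/7658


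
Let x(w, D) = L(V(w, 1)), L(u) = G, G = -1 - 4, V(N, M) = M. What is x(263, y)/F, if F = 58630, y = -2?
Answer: -1/11726 ≈ -8.5281e-5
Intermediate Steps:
G = -5
L(u) = -5
x(w, D) = -5
x(263, y)/F = -5/58630 = -5*1/58630 = -1/11726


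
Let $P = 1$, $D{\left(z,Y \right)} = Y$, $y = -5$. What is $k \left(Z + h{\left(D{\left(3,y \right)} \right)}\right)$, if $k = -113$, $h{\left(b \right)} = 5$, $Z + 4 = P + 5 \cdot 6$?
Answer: $-3616$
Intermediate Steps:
$Z = 27$ ($Z = -4 + \left(1 + 5 \cdot 6\right) = -4 + \left(1 + 30\right) = -4 + 31 = 27$)
$k \left(Z + h{\left(D{\left(3,y \right)} \right)}\right) = - 113 \left(27 + 5\right) = \left(-113\right) 32 = -3616$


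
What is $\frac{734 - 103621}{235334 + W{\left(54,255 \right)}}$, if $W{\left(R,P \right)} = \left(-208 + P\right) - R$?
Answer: $- \frac{102887}{235327} \approx -0.43721$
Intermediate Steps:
$W{\left(R,P \right)} = -208 + P - R$
$\frac{734 - 103621}{235334 + W{\left(54,255 \right)}} = \frac{734 - 103621}{235334 - 7} = - \frac{102887}{235334 - 7} = - \frac{102887}{235327}$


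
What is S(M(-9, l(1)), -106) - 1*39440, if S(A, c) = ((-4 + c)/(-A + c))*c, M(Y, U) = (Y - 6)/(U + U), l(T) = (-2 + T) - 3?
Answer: -34130000/863 ≈ -39548.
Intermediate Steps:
l(T) = -5 + T
M(Y, U) = (-6 + Y)/(2*U) (M(Y, U) = (-6 + Y)/((2*U)) = (-6 + Y)*(1/(2*U)) = (-6 + Y)/(2*U))
S(A, c) = c*(-4 + c)/(c - A) (S(A, c) = ((-4 + c)/(c - A))*c = c*(-4 + c)/(c - A))
S(M(-9, l(1)), -106) - 1*39440 = -106*(-4 - 106)/(-106 - (-6 - 9)/(2*(-5 + 1))) - 1*39440 = -106*(-110)/(-106 - (-15)/(2*(-4))) - 39440 = -106*(-110)/(-106 - (-1)*(-15)/(2*4)) - 39440 = -106*(-110)/(-106 - 1*15/8) - 39440 = -106*(-110)/(-106 - 15/8) - 39440 = -106*(-110)/(-863/8) - 39440 = -106*(-8/863)*(-110) - 39440 = -93280/863 - 39440 = -34130000/863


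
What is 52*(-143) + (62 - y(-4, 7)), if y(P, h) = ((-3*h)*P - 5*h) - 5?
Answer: -7418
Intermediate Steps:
y(P, h) = -5 - 5*h - 3*P*h (y(P, h) = (-3*P*h - 5*h) - 5 = (-5*h - 3*P*h) - 5 = -5 - 5*h - 3*P*h)
52*(-143) + (62 - y(-4, 7)) = 52*(-143) + (62 - (-5 - 5*7 - 3*(-4)*7)) = -7436 + (62 - (-5 - 35 + 84)) = -7436 + (62 - 1*44) = -7436 + (62 - 44) = -7436 + 18 = -7418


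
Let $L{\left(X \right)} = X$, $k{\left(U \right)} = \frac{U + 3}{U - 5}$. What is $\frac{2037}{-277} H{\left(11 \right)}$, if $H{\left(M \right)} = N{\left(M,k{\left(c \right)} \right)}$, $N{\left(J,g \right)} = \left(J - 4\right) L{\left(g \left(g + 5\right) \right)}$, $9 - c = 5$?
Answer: $- \frac{199626}{277} \approx -720.67$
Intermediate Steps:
$c = 4$ ($c = 9 - 5 = 4$)
$k{\left(U \right)} = \frac{3 + U}{-5 + U}$
$N{\left(J,g \right)} = g \left(-4 + J\right) \left(5 + g\right)$ ($N{\left(J,g \right)} = \left(J - 4\right) g \left(g + 5\right) = \left(-4 + J\right) g \left(5 + g\right) = g \left(-4 + J\right) \left(5 + g\right)$)
$H{\left(M \right)} = -56 + 14 M$ ($H{\left(M \right)} = \frac{3 + 4}{-5 + 4} \left(-4 + M\right) \left(5 + \frac{3 + 4}{-5 + 4}\right) = \frac{1}{-1} \cdot 7 \left(-4 + M\right) \left(5 + \frac{1}{-1} \cdot 7\right) = \left(-1\right) 7 \left(-4 + M\right) \left(5 - 7\right) = - 7 \left(-4 + M\right) \left(5 - 7\right) = \left(-7\right) \left(-4 + M\right) \left(-2\right) = -56 + 14 M$)
$\frac{2037}{-277} H{\left(11 \right)} = \frac{2037}{-277} \left(-56 + 14 \cdot 11\right) = 2037 \left(- \frac{1}{277}\right) \left(-56 + 154\right) = \left(- \frac{2037}{277}\right) 98 = - \frac{199626}{277}$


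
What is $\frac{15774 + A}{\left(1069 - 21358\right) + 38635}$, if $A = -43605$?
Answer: $- \frac{27831}{18346} \approx -1.517$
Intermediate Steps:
$\frac{15774 + A}{\left(1069 - 21358\right) + 38635} = \frac{15774 - 43605}{\left(1069 - 21358\right) + 38635} = - \frac{27831}{-20289 + 38635} = - \frac{27831}{18346}$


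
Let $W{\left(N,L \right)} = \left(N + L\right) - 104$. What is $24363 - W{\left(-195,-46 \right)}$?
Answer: $24708$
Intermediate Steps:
$W{\left(N,L \right)} = -104 + L + N$ ($W{\left(N,L \right)} = \left(L + N\right) - 104 = -104 + L + N$)
$24363 - W{\left(-195,-46 \right)} = 24363 - \left(-104 - 46 - 195\right) = 24363 - -345 = 24363 + 345 = 24708$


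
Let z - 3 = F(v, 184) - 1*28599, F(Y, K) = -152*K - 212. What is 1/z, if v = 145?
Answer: -1/56776 ≈ -1.7613e-5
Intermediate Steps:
F(Y, K) = -212 - 152*K
z = -56776 (z = 3 + ((-212 - 152*184) - 1*28599) = 3 + ((-212 - 27968) - 28599) = 3 + (-28180 - 28599) = 3 - 56779 = -56776)
1/z = 1/(-56776) = -1/56776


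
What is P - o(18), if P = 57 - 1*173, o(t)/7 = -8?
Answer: -60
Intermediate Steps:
o(t) = -56 (o(t) = 7*(-8) = -56)
P = -116 (P = 57 - 173 = -116)
P - o(18) = -116 - 1*(-56) = -116 + 56 = -60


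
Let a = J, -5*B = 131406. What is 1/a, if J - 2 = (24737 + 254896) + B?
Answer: 5/1266769 ≈ 3.9470e-6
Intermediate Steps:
B = -131406/5 (B = -⅕*131406 = -131406/5 ≈ -26281.)
J = 1266769/5 (J = 2 + ((24737 + 254896) - 131406/5) = 2 + (279633 - 131406/5) = 2 + 1266759/5 = 1266769/5 ≈ 2.5335e+5)
a = 1266769/5 ≈ 2.5335e+5
1/a = 1/(1266769/5) = 5/1266769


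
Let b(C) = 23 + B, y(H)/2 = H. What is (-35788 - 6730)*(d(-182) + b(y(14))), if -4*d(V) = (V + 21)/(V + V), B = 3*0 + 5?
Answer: -123323459/104 ≈ -1.1858e+6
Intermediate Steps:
B = 5 (B = 0 + 5 = 5)
y(H) = 2*H
b(C) = 28 (b(C) = 23 + 5 = 28)
d(V) = -(21 + V)/(8*V) (d(V) = -(V + 21)/(4*(V + V)) = -(21 + V)/(4*(2*V)) = -(21 + V)*1/(2*V)/4 = -(21 + V)/(8*V))
(-35788 - 6730)*(d(-182) + b(y(14))) = (-35788 - 6730)*((1/8)*(-21 - 1*(-182))/(-182) + 28) = -42518*((1/8)*(-1/182)*(-21 + 182) + 28) = -42518*((1/8)*(-1/182)*161 + 28) = -42518*(-23/208 + 28) = -42518*5801/208 = -123323459/104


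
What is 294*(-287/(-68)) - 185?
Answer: 35899/34 ≈ 1055.9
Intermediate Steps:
294*(-287/(-68)) - 185 = 294*(-287*(-1/68)) - 185 = 294*(287/68) - 185 = 42189/34 - 185 = 35899/34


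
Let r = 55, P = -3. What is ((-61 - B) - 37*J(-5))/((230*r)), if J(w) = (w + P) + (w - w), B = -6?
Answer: 241/12650 ≈ 0.019051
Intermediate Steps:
J(w) = -3 + w (J(w) = (w - 3) + (w - w) = (-3 + w) + 0 = -3 + w)
((-61 - B) - 37*J(-5))/((230*r)) = ((-61 - 1*(-6)) - 37*(-3 - 5))/((230*55)) = ((-61 + 6) - 37*(-8))/12650 = (-55 + 296)*(1/12650) = 241*(1/12650) = 241/12650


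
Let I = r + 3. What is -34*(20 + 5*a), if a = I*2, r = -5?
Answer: 0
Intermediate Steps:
I = -2 (I = -5 + 3 = -2)
a = -4 (a = -2*2 = -4)
-34*(20 + 5*a) = -34*(20 + 5*(-4)) = -34*(20 - 20) = -34*0 = 0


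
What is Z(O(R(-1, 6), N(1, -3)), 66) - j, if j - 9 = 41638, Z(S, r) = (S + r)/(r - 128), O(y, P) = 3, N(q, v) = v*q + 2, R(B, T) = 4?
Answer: -2582183/62 ≈ -41648.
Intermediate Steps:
N(q, v) = 2 + q*v (N(q, v) = q*v + 2 = 2 + q*v)
Z(S, r) = (S + r)/(-128 + r)
j = 41647 (j = 9 + 41638 = 41647)
Z(O(R(-1, 6), N(1, -3)), 66) - j = (3 + 66)/(-128 + 66) - 1*41647 = 69/(-62) - 41647 = -1/62*69 - 41647 = -69/62 - 41647 = -2582183/62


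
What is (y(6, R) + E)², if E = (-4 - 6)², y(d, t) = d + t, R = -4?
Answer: 10404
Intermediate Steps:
E = 100 (E = (-10)² = 100)
(y(6, R) + E)² = ((6 - 4) + 100)² = (2 + 100)² = 102² = 10404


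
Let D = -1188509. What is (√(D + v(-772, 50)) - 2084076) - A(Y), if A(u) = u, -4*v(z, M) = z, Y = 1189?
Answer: -2085265 + 2*I*√297079 ≈ -2.0853e+6 + 1090.1*I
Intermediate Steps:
v(z, M) = -z/4
(√(D + v(-772, 50)) - 2084076) - A(Y) = (√(-1188509 - ¼*(-772)) - 2084076) - 1*1189 = (√(-1188509 + 193) - 2084076) - 1189 = (√(-1188316) - 2084076) - 1189 = (2*I*√297079 - 2084076) - 1189 = (-2084076 + 2*I*√297079) - 1189 = -2085265 + 2*I*√297079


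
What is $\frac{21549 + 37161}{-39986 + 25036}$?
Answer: $- \frac{5871}{1495} \approx -3.9271$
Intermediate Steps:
$\frac{21549 + 37161}{-39986 + 25036} = \frac{58710}{-14950} = 58710 \left(- \frac{1}{14950}\right) = - \frac{5871}{1495}$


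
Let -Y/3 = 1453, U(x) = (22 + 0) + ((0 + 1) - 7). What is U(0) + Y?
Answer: -4343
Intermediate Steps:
U(x) = 16 (U(x) = 22 + (1 - 7) = 22 - 6 = 16)
Y = -4359 (Y = -3*1453 = -4359)
U(0) + Y = 16 - 4359 = -4343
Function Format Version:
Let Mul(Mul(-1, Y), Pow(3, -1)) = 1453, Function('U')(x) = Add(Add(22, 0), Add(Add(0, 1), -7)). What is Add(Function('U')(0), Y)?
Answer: -4343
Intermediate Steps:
Function('U')(x) = 16 (Function('U')(x) = Add(22, Add(1, -7)) = Add(22, -6) = 16)
Y = -4359 (Y = Mul(-3, 1453) = -4359)
Add(Function('U')(0), Y) = Add(16, -4359) = -4343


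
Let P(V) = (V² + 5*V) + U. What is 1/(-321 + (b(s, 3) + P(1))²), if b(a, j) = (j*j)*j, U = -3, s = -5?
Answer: 1/579 ≈ 0.0017271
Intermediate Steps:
b(a, j) = j³ (b(a, j) = j²*j = j³)
P(V) = -3 + V² + 5*V (P(V) = (V² + 5*V) - 3 = -3 + V² + 5*V)
1/(-321 + (b(s, 3) + P(1))²) = 1/(-321 + (3³ + (-3 + 1² + 5*1))²) = 1/(-321 + (27 + (-3 + 1 + 5))²) = 1/(-321 + (27 + 3)²) = 1/(-321 + 30²) = 1/(-321 + 900) = 1/579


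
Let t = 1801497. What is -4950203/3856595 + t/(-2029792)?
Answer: -204765382777/94314285280 ≈ -2.1711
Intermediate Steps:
-4950203/3856595 + t/(-2029792) = -4950203/3856595 + 1801497/(-2029792) = -4950203*1/3856595 + 1801497*(-1/2029792) = -59641/46465 - 1801497/2029792 = -204765382777/94314285280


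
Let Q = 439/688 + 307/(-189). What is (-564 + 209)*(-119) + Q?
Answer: 5493073595/130032 ≈ 42244.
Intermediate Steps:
Q = -128245/130032 (Q = 439*(1/688) + 307*(-1/189) = 439/688 - 307/189 = -128245/130032 ≈ -0.98626)
(-564 + 209)*(-119) + Q = (-564 + 209)*(-119) - 128245/130032 = -355*(-119) - 128245/130032 = 42245 - 128245/130032 = 5493073595/130032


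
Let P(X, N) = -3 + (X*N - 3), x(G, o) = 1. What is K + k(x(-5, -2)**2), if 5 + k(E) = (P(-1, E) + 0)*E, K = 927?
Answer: 915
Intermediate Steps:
P(X, N) = -6 + N*X (P(X, N) = -3 + (N*X - 3) = -3 + (-3 + N*X) = -6 + N*X)
k(E) = -5 + E*(-6 - E) (k(E) = -5 + ((-6 + E*(-1)) + 0)*E = -5 + ((-6 - E) + 0)*E = -5 + (-6 - E)*E = -5 + E*(-6 - E))
K + k(x(-5, -2)**2) = 927 + (-5 - 1*1**2*(6 + 1**2)) = 927 + (-5 - 1*1*(6 + 1)) = 927 + (-5 - 1*1*7) = 927 + (-5 - 7) = 927 - 12 = 915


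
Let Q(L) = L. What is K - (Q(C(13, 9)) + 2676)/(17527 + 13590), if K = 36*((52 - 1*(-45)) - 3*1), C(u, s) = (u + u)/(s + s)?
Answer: 947675255/280053 ≈ 3383.9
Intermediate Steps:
C(u, s) = u/s (C(u, s) = (2*u)/((2*s)) = (2*u)*(1/(2*s)) = u/s)
K = 3384 (K = 36*((52 + 45) - 3) = 36*(97 - 3) = 36*94 = 3384)
K - (Q(C(13, 9)) + 2676)/(17527 + 13590) = 3384 - (13/9 + 2676)/(17527 + 13590) = 3384 - (13*(⅑) + 2676)/31117 = 3384 - (13/9 + 2676)/31117 = 3384 - 24097/(9*31117) = 3384 - 1*24097/280053 = 3384 - 24097/280053 = 947675255/280053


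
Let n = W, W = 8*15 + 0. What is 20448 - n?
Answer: 20328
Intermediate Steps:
W = 120 (W = 120 + 0 = 120)
n = 120
20448 - n = 20448 - 1*120 = 20448 - 120 = 20328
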